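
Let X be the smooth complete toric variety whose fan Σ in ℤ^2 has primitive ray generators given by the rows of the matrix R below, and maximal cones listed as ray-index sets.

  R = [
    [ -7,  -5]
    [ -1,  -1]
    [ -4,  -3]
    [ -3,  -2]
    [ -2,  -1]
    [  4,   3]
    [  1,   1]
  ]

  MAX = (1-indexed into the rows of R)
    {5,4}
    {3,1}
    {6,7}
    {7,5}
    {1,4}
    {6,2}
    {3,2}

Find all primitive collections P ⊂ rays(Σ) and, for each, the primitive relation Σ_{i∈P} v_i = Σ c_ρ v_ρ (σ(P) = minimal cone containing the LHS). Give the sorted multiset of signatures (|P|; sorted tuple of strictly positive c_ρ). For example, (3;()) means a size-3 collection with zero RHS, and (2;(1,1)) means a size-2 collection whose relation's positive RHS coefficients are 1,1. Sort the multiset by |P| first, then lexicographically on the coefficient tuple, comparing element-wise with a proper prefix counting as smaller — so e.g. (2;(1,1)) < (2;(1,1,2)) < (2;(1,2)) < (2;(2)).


14 minimal non-faces of Δ(Σ) (on 7 rays):

  P = {2,7}:  v_{2} + v_{7} = 0 — sig = (2;())
  P = {3,6}:  v_{3} + v_{6} = 0 — sig = (2;())
  P = {1,6}:  v_{1} + v_{6} = v_{4} — sig = (2;(1))
  P = {2,4}:  v_{2} + v_{4} = v_{3} — sig = (2;(1))
  P = {2,5}:  v_{2} + v_{5} = v_{4} — sig = (2;(1))
  P = {3,4}:  v_{3} + v_{4} = v_{1} — sig = (2;(1))
  P = {3,7}:  v_{3} + v_{7} = v_{4} — sig = (2;(1))
  P = {4,6}:  v_{4} + v_{6} = v_{7} — sig = (2;(1))
  P = {4,7}:  v_{4} + v_{7} = v_{5} — sig = (2;(1))
  P = {1,2}:  v_{1} + v_{2} = 2·v_{3} — sig = (2;(2))
  P = {1,7}:  v_{1} + v_{7} = 2·v_{4} — sig = (2;(2))
  P = {3,5}:  v_{3} + v_{5} = 2·v_{4} — sig = (2;(2))
  P = {5,6}:  v_{5} + v_{6} = 2·v_{7} — sig = (2;(2))
  P = {1,5}:  v_{1} + v_{5} = 3·v_{4} — sig = (2;(3))

Hence PRS(X_Σ) =
    (2;())
    (2;())
    (2;(1))
    (2;(1))
    (2;(1))
    (2;(1))
    (2;(1))
    (2;(1))
    (2;(1))
    (2;(2))
    (2;(2))
    (2;(2))
    (2;(2))
    (2;(3))


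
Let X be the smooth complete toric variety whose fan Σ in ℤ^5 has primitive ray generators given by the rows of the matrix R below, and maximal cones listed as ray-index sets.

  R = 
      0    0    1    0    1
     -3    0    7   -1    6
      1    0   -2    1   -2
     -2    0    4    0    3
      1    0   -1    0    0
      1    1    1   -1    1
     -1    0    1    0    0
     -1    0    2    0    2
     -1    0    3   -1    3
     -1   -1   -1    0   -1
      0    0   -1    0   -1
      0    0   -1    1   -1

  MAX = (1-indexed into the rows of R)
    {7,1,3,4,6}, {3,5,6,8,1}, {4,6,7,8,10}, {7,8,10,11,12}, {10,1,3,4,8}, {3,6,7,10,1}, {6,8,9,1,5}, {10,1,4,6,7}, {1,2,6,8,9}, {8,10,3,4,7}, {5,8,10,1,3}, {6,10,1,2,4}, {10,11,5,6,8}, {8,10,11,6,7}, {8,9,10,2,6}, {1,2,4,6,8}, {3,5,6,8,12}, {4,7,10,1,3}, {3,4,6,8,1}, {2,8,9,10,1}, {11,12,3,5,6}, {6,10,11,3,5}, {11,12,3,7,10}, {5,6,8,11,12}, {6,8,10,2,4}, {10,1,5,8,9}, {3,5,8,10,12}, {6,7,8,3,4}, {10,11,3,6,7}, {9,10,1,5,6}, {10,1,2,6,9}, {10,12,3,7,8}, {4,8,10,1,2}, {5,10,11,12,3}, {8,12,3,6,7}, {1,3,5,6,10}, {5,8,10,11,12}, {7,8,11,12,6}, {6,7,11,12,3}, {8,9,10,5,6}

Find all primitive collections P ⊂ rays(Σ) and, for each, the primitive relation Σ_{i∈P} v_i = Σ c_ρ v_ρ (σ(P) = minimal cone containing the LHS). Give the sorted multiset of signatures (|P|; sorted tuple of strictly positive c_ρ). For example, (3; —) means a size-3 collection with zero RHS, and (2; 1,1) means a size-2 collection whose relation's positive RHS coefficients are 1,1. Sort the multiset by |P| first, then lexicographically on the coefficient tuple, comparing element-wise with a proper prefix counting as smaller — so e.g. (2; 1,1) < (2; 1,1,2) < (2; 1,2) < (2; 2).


Δ(Σ) — 12 vertices, 22 min non-faces:

  P = {1,11}:  v_{1} + v_{11} = 0  ⟹  sig = (2; —)
  P = {5,7}:  v_{5} + v_{7} = 0  ⟹  sig = (2; —)
  P = {3,9}:  v_{3} + v_{9} = v_{1}  ⟹  sig = (2; 1)
  P = {4,9}:  v_{4} + v_{9} = v_{2}  ⟹  sig = (2; 1)
  P = {9,12}:  v_{9} + v_{12} = v_{8}  ⟹  sig = (2; 1)
  P = {1,12}:  v_{1} + v_{12} = v_{3} + v_{8}  ⟹  sig = (2; 1,1)
  P = {2,3}:  v_{2} + v_{3} = v_{1} + v_{4}  ⟹  sig = (2; 1,1)
  P = {2,12}:  v_{2} + v_{12} = v_{4} + v_{8}  ⟹  sig = (2; 1,1)
  P = {4,5}:  v_{4} + v_{5} = v_{1} + v_{8}  ⟹  sig = (2; 1,1)
  P = {4,11}:  v_{4} + v_{11} = v_{7} + v_{8}  ⟹  sig = (2; 1,1)
  P = {2,5}:  v_{2} + v_{5} = v_{1} + v_{8} + v_{9}  ⟹  sig = (2; 1,1,1)
  P = {7,9}:  v_{7} + v_{9} = v_{4} + v_{6} + v_{10}  ⟹  sig = (2; 1,1,1)
  P = {9,11}:  v_{9} + v_{11} = v_{6} + v_{8} + v_{10}  ⟹  sig = (2; 1,1,1)
  P = {2,11}:  v_{2} + v_{11} = v_{4} + v_{6} + v_{8} + v_{10}  ⟹  sig = (2; 1,1,1,1)
  P = {2,7}:  v_{2} + v_{7} = 2·v_{4} + v_{6} + v_{10}  ⟹  sig = (2; 1,1,2)
  P = {4,12}:  v_{4} + v_{12} = v_{3} + v_{7} + 2·v_{8}  ⟹  sig = (2; 1,1,2)
  P = {1,7,8}:  v_{1} + v_{7} + v_{8} = v_{4}  ⟹  sig = (3; 1)
  P = {3,8,11}:  v_{3} + v_{8} + v_{11} = v_{12}  ⟹  sig = (3; 1)
  P = {6,10,12}:  v_{6} + v_{10} + v_{12} = v_{11}  ⟹  sig = (3; 1)
  P = {3,6,8,10}:  v_{3} + v_{6} + v_{8} + v_{10} = 0  ⟹  sig = (4; —)
  P = {1,6,8,10}:  v_{1} + v_{6} + v_{8} + v_{10} = v_{9}  ⟹  sig = (4; 1)
  P = {3,4,6,10}:  v_{3} + v_{4} + v_{6} + v_{10} = v_{1} + v_{7}  ⟹  sig = (4; 1,1)

so the primitive-relation signature multiset is
[(2; —), (2; —), (2; 1), (2; 1), (2; 1), (2; 1,1), (2; 1,1), (2; 1,1), (2; 1,1), (2; 1,1), (2; 1,1,1), (2; 1,1,1), (2; 1,1,1), (2; 1,1,1,1), (2; 1,1,2), (2; 1,1,2), (3; 1), (3; 1), (3; 1), (4; —), (4; 1), (4; 1,1)]


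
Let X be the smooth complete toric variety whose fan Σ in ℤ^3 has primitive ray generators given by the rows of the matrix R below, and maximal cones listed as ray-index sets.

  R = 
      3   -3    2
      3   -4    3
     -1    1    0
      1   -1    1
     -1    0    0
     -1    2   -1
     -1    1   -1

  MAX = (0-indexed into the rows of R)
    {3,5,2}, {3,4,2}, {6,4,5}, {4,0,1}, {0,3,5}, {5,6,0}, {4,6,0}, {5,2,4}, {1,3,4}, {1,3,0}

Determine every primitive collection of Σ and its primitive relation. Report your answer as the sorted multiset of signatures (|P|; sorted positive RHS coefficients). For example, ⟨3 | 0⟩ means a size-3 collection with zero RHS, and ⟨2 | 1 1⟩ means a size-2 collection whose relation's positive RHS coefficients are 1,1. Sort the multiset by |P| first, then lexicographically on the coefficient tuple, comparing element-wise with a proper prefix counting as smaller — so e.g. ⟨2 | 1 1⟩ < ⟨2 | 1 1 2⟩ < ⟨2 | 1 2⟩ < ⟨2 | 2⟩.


9 collections generate NE(X_Σ); each relation:

  • {3,6}:  v_{3} + v_{6} = 0  ⇒ sig = ⟨2 | 0⟩
  • {1,6}:  v_{1} + v_{6} = v_{0} + v_{4}  ⇒ sig = ⟨2 | 1 1⟩
  • {2,6}:  v_{2} + v_{6} = v_{4} + v_{5}  ⇒ sig = ⟨2 | 1 1⟩
  • {1,2}:  v_{1} + v_{2} = 3·v_{3} + v_{4}  ⇒ sig = ⟨2 | 1 3⟩
  • {0,2}:  v_{0} + v_{2} = 2·v_{3}  ⇒ sig = ⟨2 | 2⟩
  • {1,5}:  v_{1} + v_{5} = 2·v_{3}  ⇒ sig = ⟨2 | 2⟩
  • {0,3,4}:  v_{0} + v_{3} + v_{4} = v_{1}  ⇒ sig = ⟨3 | 1⟩
  • {0,4,5}:  v_{0} + v_{4} + v_{5} = v_{3}  ⇒ sig = ⟨3 | 1⟩
  • {3,4,5}:  v_{3} + v_{4} + v_{5} = v_{2}  ⇒ sig = ⟨3 | 1⟩

Sorted signature multiset PRS(X):
    ⟨2 | 0⟩
    ⟨2 | 1 1⟩
    ⟨2 | 1 1⟩
    ⟨2 | 1 3⟩
    ⟨2 | 2⟩
    ⟨2 | 2⟩
    ⟨3 | 1⟩
    ⟨3 | 1⟩
    ⟨3 | 1⟩


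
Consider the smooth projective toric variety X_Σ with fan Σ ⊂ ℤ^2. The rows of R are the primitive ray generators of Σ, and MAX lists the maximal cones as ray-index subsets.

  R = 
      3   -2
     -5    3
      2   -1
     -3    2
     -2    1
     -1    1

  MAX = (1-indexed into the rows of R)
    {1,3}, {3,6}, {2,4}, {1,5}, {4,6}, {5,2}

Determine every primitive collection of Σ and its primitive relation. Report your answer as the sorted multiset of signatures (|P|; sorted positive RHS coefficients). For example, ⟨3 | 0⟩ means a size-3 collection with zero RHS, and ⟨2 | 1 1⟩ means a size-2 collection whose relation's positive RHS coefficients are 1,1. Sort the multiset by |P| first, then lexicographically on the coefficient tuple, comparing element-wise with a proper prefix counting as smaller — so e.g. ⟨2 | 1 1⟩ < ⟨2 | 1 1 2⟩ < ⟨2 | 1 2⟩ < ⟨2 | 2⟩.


Σ has 9 primitive collections:

  P = {1,4}:  v_{1} + v_{4} = 0 — sig = ⟨2 | 0⟩
  P = {3,5}:  v_{3} + v_{5} = 0 — sig = ⟨2 | 0⟩
  P = {1,2}:  v_{1} + v_{2} = v_{5} — sig = ⟨2 | 1⟩
  P = {1,6}:  v_{1} + v_{6} = v_{3} — sig = ⟨2 | 1⟩
  P = {2,3}:  v_{2} + v_{3} = v_{4} — sig = ⟨2 | 1⟩
  P = {3,4}:  v_{3} + v_{4} = v_{6} — sig = ⟨2 | 1⟩
  P = {4,5}:  v_{4} + v_{5} = v_{2} — sig = ⟨2 | 1⟩
  P = {5,6}:  v_{5} + v_{6} = v_{4} — sig = ⟨2 | 1⟩
  P = {2,6}:  v_{2} + v_{6} = 2·v_{4} — sig = ⟨2 | 2⟩

so the primitive-relation signature multiset is
    ⟨2 | 0⟩
    ⟨2 | 0⟩
    ⟨2 | 1⟩
    ⟨2 | 1⟩
    ⟨2 | 1⟩
    ⟨2 | 1⟩
    ⟨2 | 1⟩
    ⟨2 | 1⟩
    ⟨2 | 2⟩


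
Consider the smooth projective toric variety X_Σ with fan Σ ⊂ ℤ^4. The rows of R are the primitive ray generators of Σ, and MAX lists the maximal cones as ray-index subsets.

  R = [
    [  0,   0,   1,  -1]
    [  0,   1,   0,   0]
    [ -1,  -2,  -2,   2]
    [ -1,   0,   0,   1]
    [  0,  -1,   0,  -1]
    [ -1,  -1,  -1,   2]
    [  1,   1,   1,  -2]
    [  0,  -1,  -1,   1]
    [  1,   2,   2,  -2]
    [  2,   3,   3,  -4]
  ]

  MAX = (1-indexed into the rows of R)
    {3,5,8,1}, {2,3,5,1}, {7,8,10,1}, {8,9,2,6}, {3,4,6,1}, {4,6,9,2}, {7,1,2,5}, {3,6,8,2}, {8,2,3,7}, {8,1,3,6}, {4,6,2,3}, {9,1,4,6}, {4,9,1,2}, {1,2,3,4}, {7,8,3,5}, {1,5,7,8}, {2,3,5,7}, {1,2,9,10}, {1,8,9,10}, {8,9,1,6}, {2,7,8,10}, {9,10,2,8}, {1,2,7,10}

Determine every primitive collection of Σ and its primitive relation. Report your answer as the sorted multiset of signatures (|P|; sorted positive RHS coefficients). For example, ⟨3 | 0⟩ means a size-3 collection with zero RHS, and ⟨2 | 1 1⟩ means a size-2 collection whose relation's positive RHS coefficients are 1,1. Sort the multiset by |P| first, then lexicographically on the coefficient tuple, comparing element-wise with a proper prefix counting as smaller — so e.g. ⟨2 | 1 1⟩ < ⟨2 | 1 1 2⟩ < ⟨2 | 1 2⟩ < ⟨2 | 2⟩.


Primitive collections (16):

  • {3,9}:  v_{3} + v_{9} = 0 — sig = ⟨2 | 0⟩
  • {6,7}:  v_{6} + v_{7} = 0 — sig = ⟨2 | 0⟩
  • {3,10}:  v_{3} + v_{10} = v_{7} — sig = ⟨2 | 1⟩
  • {4,8}:  v_{4} + v_{8} = v_{6} — sig = ⟨2 | 1⟩
  • {6,10}:  v_{6} + v_{10} = v_{9} — sig = ⟨2 | 1⟩
  • {7,9}:  v_{7} + v_{9} = v_{10} — sig = ⟨2 | 1⟩
  • {4,7}:  v_{4} + v_{7} = v_{1} + v_{2} — sig = ⟨2 | 1 1⟩
  • {5,6}:  v_{5} + v_{6} = v_{1} + v_{3} — sig = ⟨2 | 1 1⟩
  • {5,9}:  v_{5} + v_{9} = v_{1} + v_{7} — sig = ⟨2 | 1 1⟩
  • {4,10}:  v_{4} + v_{10} = v_{1} + v_{2} + v_{9} — sig = ⟨2 | 1 1 1⟩
  • {4,5}:  v_{4} + v_{5} = 2·v_{1} + v_{2} + v_{3} — sig = ⟨2 | 1 1 2⟩
  • {5,10}:  v_{5} + v_{10} = v_{1} + 2·v_{7} — sig = ⟨2 | 1 2⟩
  • {1,2,8}:  v_{1} + v_{2} + v_{8} = 0 — sig = ⟨3 | 0⟩
  • {1,2,6}:  v_{1} + v_{2} + v_{6} = v_{4} — sig = ⟨3 | 1⟩
  • {1,3,7}:  v_{1} + v_{3} + v_{7} = v_{5} — sig = ⟨3 | 1⟩
  • {2,5,8}:  v_{2} + v_{5} + v_{8} = v_{3} + v_{7} — sig = ⟨3 | 1 1⟩

Signatures (|P|; sorted positive RHS coefficients), sorted:
{ ⟨2 | 0⟩ ×2,  ⟨2 | 1⟩ ×4,  ⟨2 | 1 1⟩ ×3,  ⟨2 | 1 1 1⟩,  ⟨2 | 1 1 2⟩,  ⟨2 | 1 2⟩,  ⟨3 | 0⟩,  ⟨3 | 1⟩ ×2,  ⟨3 | 1 1⟩ }


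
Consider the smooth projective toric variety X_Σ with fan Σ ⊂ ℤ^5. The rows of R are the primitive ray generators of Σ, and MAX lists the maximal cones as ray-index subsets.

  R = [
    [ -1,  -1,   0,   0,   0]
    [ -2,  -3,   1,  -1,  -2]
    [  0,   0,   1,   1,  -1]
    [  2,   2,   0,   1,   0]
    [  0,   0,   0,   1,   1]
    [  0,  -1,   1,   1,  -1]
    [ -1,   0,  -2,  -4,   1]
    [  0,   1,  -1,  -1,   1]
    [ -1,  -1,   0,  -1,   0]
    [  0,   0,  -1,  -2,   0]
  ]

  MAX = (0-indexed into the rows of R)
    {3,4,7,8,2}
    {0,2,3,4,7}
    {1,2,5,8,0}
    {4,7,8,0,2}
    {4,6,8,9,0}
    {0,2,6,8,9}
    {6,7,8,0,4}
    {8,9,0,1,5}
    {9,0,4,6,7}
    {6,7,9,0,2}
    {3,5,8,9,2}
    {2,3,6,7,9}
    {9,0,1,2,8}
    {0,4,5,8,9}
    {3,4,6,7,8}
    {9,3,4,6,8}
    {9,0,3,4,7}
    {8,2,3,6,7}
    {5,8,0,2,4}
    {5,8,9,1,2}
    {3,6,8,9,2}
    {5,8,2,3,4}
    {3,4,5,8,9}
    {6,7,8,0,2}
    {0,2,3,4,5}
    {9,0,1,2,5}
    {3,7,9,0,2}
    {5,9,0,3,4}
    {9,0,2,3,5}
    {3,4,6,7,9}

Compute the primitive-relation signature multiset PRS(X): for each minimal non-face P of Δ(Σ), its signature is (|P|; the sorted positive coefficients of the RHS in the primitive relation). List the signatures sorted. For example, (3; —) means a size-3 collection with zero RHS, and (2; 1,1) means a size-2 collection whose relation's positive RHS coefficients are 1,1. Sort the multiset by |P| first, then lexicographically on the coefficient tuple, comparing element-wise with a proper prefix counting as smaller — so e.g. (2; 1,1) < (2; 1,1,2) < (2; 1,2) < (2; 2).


12 minimal non-faces of Δ(Σ) (on 10 rays):

  • {5,7}:  v_{5} + v_{7} = 0  so sig = (2; —)
  • {5,6}:  v_{5} + v_{6} = v_{8} + v_{9}  so sig = (2; 1,1)
  • {1,3}:  v_{1} + v_{3} = v_{2} + v_{5} + v_{9}  so sig = (2; 1,1,1)
  • {1,4}:  v_{1} + v_{4} = v_{0} + v_{5} + v_{8}  so sig = (2; 1,1,1)
  • {1,7}:  v_{1} + v_{7} = v_{0} + v_{2} + v_{8} + v_{9}  so sig = (2; 1,1,1,1)
  • {1,6}:  v_{1} + v_{6} = v_{0} + v_{2} + 2·v_{8} + 2·v_{9}  so sig = (2; 1,1,2,2)
  • {0,3,8}:  v_{0} + v_{3} + v_{8} = 0  so sig = (3; —)
  • {2,4,9}:  v_{2} + v_{4} + v_{9} = 0  so sig = (3; —)
  • {7,8,9}:  v_{7} + v_{8} + v_{9} = v_{6}  so sig = (3; 1)
  • {0,3,6}:  v_{0} + v_{3} + v_{6} = v_{7} + v_{9}  so sig = (3; 1,1)
  • {2,4,6}:  v_{2} + v_{4} + v_{6} = v_{7} + v_{8}  so sig = (3; 1,1)
  • {0,2,5,8,9}:  v_{0} + v_{2} + v_{5} + v_{8} + v_{9} = v_{1}  so sig = (5; 1)

Hence PRS(X_Σ) =
{ (2; —),  (2; 1,1),  (2; 1,1,1) ×2,  (2; 1,1,1,1),  (2; 1,1,2,2),  (3; —) ×2,  (3; 1),  (3; 1,1) ×2,  (5; 1) }


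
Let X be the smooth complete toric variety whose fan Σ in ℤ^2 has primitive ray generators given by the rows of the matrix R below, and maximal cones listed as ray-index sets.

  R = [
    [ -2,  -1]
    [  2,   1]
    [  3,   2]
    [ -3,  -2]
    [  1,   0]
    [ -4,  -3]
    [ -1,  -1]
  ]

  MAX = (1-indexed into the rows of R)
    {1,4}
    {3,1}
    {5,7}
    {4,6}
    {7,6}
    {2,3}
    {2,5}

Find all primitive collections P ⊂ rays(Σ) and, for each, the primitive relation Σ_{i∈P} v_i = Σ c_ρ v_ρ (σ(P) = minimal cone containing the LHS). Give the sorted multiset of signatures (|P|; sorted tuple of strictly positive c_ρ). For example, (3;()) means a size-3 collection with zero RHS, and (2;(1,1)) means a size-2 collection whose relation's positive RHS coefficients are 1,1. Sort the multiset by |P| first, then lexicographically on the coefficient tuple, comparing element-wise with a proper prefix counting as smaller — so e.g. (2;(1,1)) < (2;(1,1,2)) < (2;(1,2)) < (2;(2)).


14 minimal non-faces of Δ(Σ) (on 7 rays):

  • {1,2}:  v_{1} + v_{2} = 0  ⟹  sig = (2;())
  • {3,4}:  v_{3} + v_{4} = 0  ⟹  sig = (2;())
  • {1,5}:  v_{1} + v_{5} = v_{7}  ⟹  sig = (2;(1))
  • {1,7}:  v_{1} + v_{7} = v_{4}  ⟹  sig = (2;(1))
  • {2,4}:  v_{2} + v_{4} = v_{7}  ⟹  sig = (2;(1))
  • {2,7}:  v_{2} + v_{7} = v_{5}  ⟹  sig = (2;(1))
  • {3,6}:  v_{3} + v_{6} = v_{7}  ⟹  sig = (2;(1))
  • {3,7}:  v_{3} + v_{7} = v_{2}  ⟹  sig = (2;(1))
  • {4,7}:  v_{4} + v_{7} = v_{6}  ⟹  sig = (2;(1))
  • {1,6}:  v_{1} + v_{6} = 2·v_{4}  ⟹  sig = (2;(2))
  • {2,6}:  v_{2} + v_{6} = 2·v_{7}  ⟹  sig = (2;(2))
  • {3,5}:  v_{3} + v_{5} = 2·v_{2}  ⟹  sig = (2;(2))
  • {4,5}:  v_{4} + v_{5} = 2·v_{7}  ⟹  sig = (2;(2))
  • {5,6}:  v_{5} + v_{6} = 3·v_{7}  ⟹  sig = (2;(3))

Signatures (|P|; sorted positive RHS coefficients), sorted:
    |P|=2: 14 collections, coeffs (), (), (1), (1), (1), (1), (1), (1), (1), (2), (2), (2), (2), (3)


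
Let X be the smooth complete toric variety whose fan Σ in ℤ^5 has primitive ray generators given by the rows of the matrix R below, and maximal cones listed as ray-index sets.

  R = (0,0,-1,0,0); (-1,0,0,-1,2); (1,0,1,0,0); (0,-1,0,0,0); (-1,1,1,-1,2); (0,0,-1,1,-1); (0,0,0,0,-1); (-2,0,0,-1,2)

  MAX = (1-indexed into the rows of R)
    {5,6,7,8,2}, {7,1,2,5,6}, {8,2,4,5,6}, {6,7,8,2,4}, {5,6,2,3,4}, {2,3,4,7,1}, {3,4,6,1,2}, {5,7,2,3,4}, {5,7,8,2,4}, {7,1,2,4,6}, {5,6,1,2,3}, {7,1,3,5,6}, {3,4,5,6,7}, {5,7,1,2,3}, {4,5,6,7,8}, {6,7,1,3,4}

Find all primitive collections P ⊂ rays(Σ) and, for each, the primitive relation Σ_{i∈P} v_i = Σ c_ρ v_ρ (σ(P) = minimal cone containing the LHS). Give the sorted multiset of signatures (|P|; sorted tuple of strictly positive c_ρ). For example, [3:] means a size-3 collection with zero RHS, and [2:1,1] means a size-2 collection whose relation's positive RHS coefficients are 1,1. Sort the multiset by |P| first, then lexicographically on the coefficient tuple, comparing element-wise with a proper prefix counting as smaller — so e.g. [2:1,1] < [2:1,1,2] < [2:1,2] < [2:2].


The 5 primitive collections of Σ (r=8, n=5):

  P={3,8}:  v_{3} + v_{8} = v_{4} + v_{5}  so sig = [2:1,1]
  P={1,8}:  v_{1} + v_{8} = 2·v_{2} + v_{6} + v_{7}  so sig = [2:1,1,2]
  P={1,4,5}:  v_{1} + v_{4} + v_{5} = v_{2}  so sig = [3:1]
  P={2,3,6,7}:  v_{2} + v_{3} + v_{6} + v_{7} = 0  so sig = [4:]
  P={2,4,5,6,7}:  v_{2} + v_{4} + v_{5} + v_{6} + v_{7} = v_{8}  so sig = [5:1]

Signatures (|P|; sorted positive RHS coefficients), sorted:
    |P|=2: 2 collections, coeffs (1,1), (1,1,2)
    |P|=3: 1 collection, coeffs (1)
    |P|=4: 1 collection, coeffs ()
    |P|=5: 1 collection, coeffs (1)


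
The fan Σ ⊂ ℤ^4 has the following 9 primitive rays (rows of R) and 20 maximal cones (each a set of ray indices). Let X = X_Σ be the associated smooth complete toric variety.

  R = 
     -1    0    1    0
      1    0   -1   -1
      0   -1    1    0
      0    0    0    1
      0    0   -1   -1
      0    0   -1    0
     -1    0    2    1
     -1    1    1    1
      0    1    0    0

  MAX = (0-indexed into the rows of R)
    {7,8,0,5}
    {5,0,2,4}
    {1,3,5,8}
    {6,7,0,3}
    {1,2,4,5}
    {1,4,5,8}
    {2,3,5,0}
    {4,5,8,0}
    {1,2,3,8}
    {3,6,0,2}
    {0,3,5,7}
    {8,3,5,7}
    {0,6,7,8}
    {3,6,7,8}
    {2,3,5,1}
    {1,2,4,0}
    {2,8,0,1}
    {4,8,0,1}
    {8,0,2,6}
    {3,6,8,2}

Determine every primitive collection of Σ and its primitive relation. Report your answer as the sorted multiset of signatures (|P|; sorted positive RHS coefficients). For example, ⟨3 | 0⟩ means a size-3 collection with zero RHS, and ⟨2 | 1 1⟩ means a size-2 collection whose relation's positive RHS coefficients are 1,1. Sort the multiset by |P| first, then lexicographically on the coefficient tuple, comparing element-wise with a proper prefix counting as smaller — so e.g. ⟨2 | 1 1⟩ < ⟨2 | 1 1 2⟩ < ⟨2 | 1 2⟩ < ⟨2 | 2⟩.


Σ has 12 primitive collections:

  • {1,7}:  v_{1} + v_{7} = v_{8}  ⇒ sig = ⟨2 | 1⟩
  • {2,7}:  v_{2} + v_{7} = v_{6}  ⇒ sig = ⟨2 | 1⟩
  • {3,4}:  v_{3} + v_{4} = v_{5}  ⇒ sig = ⟨2 | 1⟩
  • {4,6}:  v_{4} + v_{6} = v_{0}  ⇒ sig = ⟨2 | 1⟩
  • {1,6}:  v_{1} + v_{6} = v_{2} + v_{8}  ⇒ sig = ⟨2 | 1 1⟩
  • {5,6}:  v_{5} + v_{6} = v_{0} + v_{3}  ⇒ sig = ⟨2 | 1 1⟩
  • {4,7}:  v_{4} + v_{7} = v_{0} + v_{5} + v_{8}  ⇒ sig = ⟨2 | 1 1 1⟩
  • {0,1,3}:  v_{0} + v_{1} + v_{3} = 0  ⇒ sig = ⟨3 | 0⟩
  • {2,5,8}:  v_{2} + v_{5} + v_{8} = 0  ⇒ sig = ⟨3 | 0⟩
  • {0,1,5}:  v_{0} + v_{1} + v_{5} = v_{4}  ⇒ sig = ⟨3 | 1⟩
  • {0,3,8}:  v_{0} + v_{3} + v_{8} = v_{7}  ⇒ sig = ⟨3 | 1⟩
  • {2,4,8}:  v_{2} + v_{4} + v_{8} = v_{0} + v_{1}  ⇒ sig = ⟨3 | 1 1⟩

so the primitive-relation signature multiset is
{ ⟨2 | 1⟩ ×4,  ⟨2 | 1 1⟩ ×2,  ⟨2 | 1 1 1⟩,  ⟨3 | 0⟩ ×2,  ⟨3 | 1⟩ ×2,  ⟨3 | 1 1⟩ }


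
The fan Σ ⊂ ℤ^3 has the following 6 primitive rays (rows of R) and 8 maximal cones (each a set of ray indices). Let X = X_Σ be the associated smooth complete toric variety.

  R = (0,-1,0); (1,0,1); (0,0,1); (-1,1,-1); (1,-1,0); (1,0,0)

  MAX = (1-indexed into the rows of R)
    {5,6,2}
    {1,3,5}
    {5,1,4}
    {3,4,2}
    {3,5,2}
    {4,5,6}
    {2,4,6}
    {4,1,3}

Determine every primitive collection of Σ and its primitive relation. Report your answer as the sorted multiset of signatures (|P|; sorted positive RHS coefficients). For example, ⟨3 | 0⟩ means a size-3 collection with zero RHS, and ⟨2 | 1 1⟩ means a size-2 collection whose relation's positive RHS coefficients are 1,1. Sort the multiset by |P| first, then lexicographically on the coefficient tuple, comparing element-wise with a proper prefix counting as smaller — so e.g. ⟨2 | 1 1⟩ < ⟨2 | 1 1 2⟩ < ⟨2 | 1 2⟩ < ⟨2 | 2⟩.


The 5 primitive collections of Σ (r=6, n=3):

  {1,6}:  v_{1} + v_{6} = v_{5}  →  sig = ⟨2 | 1⟩
  {3,6}:  v_{3} + v_{6} = v_{2}  →  sig = ⟨2 | 1⟩
  {1,2}:  v_{1} + v_{2} = v_{3} + v_{5}  →  sig = ⟨2 | 1 1⟩
  {3,4,5}:  v_{3} + v_{4} + v_{5} = 0  →  sig = ⟨3 | 0⟩
  {2,4,5}:  v_{2} + v_{4} + v_{5} = v_{6}  →  sig = ⟨3 | 1⟩

so the primitive-relation signature multiset is
[⟨2 | 1⟩, ⟨2 | 1⟩, ⟨2 | 1 1⟩, ⟨3 | 0⟩, ⟨3 | 1⟩]


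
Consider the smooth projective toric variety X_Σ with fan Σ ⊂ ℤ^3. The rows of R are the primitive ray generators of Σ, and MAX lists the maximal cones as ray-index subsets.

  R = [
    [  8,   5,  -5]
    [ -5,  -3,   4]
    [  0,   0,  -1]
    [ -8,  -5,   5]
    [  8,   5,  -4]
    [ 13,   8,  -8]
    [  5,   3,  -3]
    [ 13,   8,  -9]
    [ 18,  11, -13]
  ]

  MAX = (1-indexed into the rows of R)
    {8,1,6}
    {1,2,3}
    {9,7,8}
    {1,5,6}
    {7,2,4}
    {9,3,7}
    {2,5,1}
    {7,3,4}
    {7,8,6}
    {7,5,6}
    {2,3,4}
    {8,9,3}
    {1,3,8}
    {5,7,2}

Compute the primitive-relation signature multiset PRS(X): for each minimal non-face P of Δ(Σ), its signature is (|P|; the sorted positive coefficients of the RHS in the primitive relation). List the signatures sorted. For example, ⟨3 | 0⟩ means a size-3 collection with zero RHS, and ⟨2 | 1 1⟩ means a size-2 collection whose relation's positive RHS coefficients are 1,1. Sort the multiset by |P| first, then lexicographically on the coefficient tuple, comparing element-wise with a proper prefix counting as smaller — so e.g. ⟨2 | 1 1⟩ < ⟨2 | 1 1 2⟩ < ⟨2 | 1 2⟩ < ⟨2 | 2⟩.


Primitive collections (17):

  P={1,4}:  v_{1} + v_{4} = 0  so sig = ⟨2 | 0⟩
  P={1,7}:  v_{1} + v_{7} = v_{6}  so sig = ⟨2 | 1⟩
  P={2,6}:  v_{2} + v_{6} = v_{5}  so sig = ⟨2 | 1⟩
  P={2,8}:  v_{2} + v_{8} = v_{1}  so sig = ⟨2 | 1⟩
  P={2,9}:  v_{2} + v_{9} = v_{8}  so sig = ⟨2 | 1⟩
  P={3,5}:  v_{3} + v_{5} = v_{1}  so sig = ⟨2 | 1⟩
  P={3,6}:  v_{3} + v_{6} = v_{8}  so sig = ⟨2 | 1⟩
  P={4,6}:  v_{4} + v_{6} = v_{7}  so sig = ⟨2 | 1⟩
  P={4,5}:  v_{4} + v_{5} = v_{2} + v_{7}  so sig = ⟨2 | 1 1⟩
  P={4,8}:  v_{4} + v_{8} = v_{3} + v_{7}  so sig = ⟨2 | 1 1⟩
  P={5,8}:  v_{5} + v_{8} = v_{1} + v_{6}  so sig = ⟨2 | 1 1⟩
  P={5,9}:  v_{5} + v_{9} = v_{6} + v_{8}  so sig = ⟨2 | 1 1⟩
  P={6,9}:  v_{6} + v_{9} = v_{7} + 2·v_{8}  so sig = ⟨2 | 1 2⟩
  P={1,9}:  v_{1} + v_{9} = 2·v_{8}  so sig = ⟨2 | 2⟩
  P={4,9}:  v_{4} + v_{9} = 2·v_{3} + 2·v_{7}  so sig = ⟨2 | 2 2⟩
  P={2,3,7}:  v_{2} + v_{3} + v_{7} = 0  so sig = ⟨3 | 0⟩
  P={3,7,8}:  v_{3} + v_{7} + v_{8} = v_{9}  so sig = ⟨3 | 1⟩

Sorted signature multiset PRS(X):
[⟨2 | 0⟩, ⟨2 | 1⟩, ⟨2 | 1⟩, ⟨2 | 1⟩, ⟨2 | 1⟩, ⟨2 | 1⟩, ⟨2 | 1⟩, ⟨2 | 1⟩, ⟨2 | 1 1⟩, ⟨2 | 1 1⟩, ⟨2 | 1 1⟩, ⟨2 | 1 1⟩, ⟨2 | 1 2⟩, ⟨2 | 2⟩, ⟨2 | 2 2⟩, ⟨3 | 0⟩, ⟨3 | 1⟩]


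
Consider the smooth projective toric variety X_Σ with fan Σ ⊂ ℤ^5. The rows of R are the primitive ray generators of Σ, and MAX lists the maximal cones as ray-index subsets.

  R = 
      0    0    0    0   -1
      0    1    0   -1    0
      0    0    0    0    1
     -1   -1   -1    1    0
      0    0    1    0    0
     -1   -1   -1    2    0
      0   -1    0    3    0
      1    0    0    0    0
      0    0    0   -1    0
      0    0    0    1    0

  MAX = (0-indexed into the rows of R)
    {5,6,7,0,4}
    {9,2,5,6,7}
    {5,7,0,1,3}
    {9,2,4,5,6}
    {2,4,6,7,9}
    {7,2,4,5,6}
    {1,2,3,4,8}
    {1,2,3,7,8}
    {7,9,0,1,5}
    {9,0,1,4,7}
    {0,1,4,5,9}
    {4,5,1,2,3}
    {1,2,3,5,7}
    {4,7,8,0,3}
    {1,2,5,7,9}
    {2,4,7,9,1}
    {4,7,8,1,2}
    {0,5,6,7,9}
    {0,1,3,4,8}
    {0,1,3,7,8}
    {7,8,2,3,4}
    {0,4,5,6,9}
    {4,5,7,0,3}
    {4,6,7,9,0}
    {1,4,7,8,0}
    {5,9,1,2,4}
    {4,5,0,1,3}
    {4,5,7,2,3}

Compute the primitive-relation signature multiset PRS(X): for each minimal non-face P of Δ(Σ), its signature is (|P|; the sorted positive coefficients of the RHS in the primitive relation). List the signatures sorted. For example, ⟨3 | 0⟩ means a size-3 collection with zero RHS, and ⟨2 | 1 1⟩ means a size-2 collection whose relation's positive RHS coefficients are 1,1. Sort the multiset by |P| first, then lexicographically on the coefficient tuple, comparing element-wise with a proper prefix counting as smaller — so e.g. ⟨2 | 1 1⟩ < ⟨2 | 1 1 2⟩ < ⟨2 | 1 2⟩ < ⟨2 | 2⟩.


The 10 primitive collections of Σ (r=10, n=5):

  {0,2}:  v_{0} + v_{2} = 0 ; sig = ⟨2 | 0⟩
  {8,9}:  v_{8} + v_{9} = 0 ; sig = ⟨2 | 0⟩
  {3,9}:  v_{3} + v_{9} = v_{5} ; sig = ⟨2 | 1⟩
  {5,8}:  v_{5} + v_{8} = v_{3} ; sig = ⟨2 | 1⟩
  {6,8}:  v_{6} + v_{8} = v_{4} + v_{5} + v_{7} ; sig = ⟨2 | 1 1 1⟩
  {3,6}:  v_{3} + v_{6} = v_{4} + 2·v_{5} + v_{7} ; sig = ⟨2 | 1 1 2⟩
  {1,6}:  v_{1} + v_{6} = 2·v_{9} ; sig = ⟨2 | 2⟩
  {1,3,4,7}:  v_{1} + v_{3} + v_{4} + v_{7} = 0 ; sig = ⟨4 | 0⟩
  {1,4,5,7}:  v_{1} + v_{4} + v_{5} + v_{7} = v_{9} ; sig = ⟨4 | 1⟩
  {4,5,7,9}:  v_{4} + v_{5} + v_{7} + v_{9} = v_{6} ; sig = ⟨4 | 1⟩

so the primitive-relation signature multiset is
[⟨2 | 0⟩, ⟨2 | 0⟩, ⟨2 | 1⟩, ⟨2 | 1⟩, ⟨2 | 1 1 1⟩, ⟨2 | 1 1 2⟩, ⟨2 | 2⟩, ⟨4 | 0⟩, ⟨4 | 1⟩, ⟨4 | 1⟩]


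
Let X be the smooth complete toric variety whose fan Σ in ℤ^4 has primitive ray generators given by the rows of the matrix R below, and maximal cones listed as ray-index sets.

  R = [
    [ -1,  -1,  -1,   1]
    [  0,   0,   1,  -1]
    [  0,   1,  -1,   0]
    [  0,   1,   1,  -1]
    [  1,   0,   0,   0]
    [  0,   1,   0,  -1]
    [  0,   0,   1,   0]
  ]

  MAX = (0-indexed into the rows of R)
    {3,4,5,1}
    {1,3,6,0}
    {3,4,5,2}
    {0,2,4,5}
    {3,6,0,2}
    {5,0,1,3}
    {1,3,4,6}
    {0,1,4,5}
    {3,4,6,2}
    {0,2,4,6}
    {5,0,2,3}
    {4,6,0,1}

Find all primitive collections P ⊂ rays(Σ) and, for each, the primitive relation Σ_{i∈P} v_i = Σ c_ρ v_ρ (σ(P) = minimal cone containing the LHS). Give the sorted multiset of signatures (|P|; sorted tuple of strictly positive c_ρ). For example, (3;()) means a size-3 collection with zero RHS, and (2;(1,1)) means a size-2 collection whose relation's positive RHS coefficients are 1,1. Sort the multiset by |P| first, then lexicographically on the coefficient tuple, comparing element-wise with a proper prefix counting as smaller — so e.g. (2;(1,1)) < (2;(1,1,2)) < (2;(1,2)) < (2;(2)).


Minimal non-faces — 3 found among 7 rays, 12 max cones:

  • {1,2}:  v_{1} + v_{2} = v_{5}  so sig = (2;(1))
  • {5,6}:  v_{5} + v_{6} = v_{3}  so sig = (2;(1))
  • {0,3,4}:  v_{0} + v_{3} + v_{4} = 0  so sig = (3;())

so the primitive-relation signature multiset is
[(2;(1)), (2;(1)), (3;())]


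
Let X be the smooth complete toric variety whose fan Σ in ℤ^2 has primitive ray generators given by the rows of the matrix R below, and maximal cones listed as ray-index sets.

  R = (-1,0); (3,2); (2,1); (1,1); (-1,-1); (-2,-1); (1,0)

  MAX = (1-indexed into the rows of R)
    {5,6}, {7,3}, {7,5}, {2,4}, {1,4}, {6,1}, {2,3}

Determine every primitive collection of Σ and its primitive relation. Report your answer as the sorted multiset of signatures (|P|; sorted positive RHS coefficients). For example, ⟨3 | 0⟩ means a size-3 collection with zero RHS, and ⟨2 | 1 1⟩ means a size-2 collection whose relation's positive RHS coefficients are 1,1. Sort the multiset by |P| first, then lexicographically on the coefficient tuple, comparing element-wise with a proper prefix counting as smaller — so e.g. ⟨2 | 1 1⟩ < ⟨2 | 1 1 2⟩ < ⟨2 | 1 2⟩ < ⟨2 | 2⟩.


14 collections generate NE(X_Σ); each relation:

  {1,7}:  v_{1} + v_{7} = 0 — sig = ⟨2 | 0⟩
  {3,6}:  v_{3} + v_{6} = 0 — sig = ⟨2 | 0⟩
  {4,5}:  v_{4} + v_{5} = 0 — sig = ⟨2 | 0⟩
  {1,3}:  v_{1} + v_{3} = v_{4} — sig = ⟨2 | 1⟩
  {1,5}:  v_{1} + v_{5} = v_{6} — sig = ⟨2 | 1⟩
  {2,5}:  v_{2} + v_{5} = v_{3} — sig = ⟨2 | 1⟩
  {2,6}:  v_{2} + v_{6} = v_{4} — sig = ⟨2 | 1⟩
  {3,4}:  v_{3} + v_{4} = v_{2} — sig = ⟨2 | 1⟩
  {3,5}:  v_{3} + v_{5} = v_{7} — sig = ⟨2 | 1⟩
  {4,6}:  v_{4} + v_{6} = v_{1} — sig = ⟨2 | 1⟩
  {4,7}:  v_{4} + v_{7} = v_{3} — sig = ⟨2 | 1⟩
  {6,7}:  v_{6} + v_{7} = v_{5} — sig = ⟨2 | 1⟩
  {1,2}:  v_{1} + v_{2} = 2·v_{4} — sig = ⟨2 | 2⟩
  {2,7}:  v_{2} + v_{7} = 2·v_{3} — sig = ⟨2 | 2⟩

Sorted signature multiset PRS(X):
    |P|=2: 14 collections, coeffs (), (), (), (1), (1), (1), (1), (1), (1), (1), (1), (1), (2), (2)


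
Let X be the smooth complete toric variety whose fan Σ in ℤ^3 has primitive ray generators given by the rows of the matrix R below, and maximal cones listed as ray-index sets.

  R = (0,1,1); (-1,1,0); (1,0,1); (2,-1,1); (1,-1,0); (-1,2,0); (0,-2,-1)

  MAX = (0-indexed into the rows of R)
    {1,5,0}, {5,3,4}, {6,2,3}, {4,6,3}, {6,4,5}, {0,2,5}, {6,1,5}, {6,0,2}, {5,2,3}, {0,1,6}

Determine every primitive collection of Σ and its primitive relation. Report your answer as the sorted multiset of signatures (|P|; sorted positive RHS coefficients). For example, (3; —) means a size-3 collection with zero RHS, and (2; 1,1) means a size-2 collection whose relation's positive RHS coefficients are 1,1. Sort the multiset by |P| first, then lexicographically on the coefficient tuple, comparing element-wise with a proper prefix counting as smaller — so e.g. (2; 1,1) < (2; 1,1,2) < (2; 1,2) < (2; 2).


Primitive collections (9):

  P = {1,4}:  v_{1} + v_{4} = 0  ⟹  sig = (2; —)
  P = {0,4}:  v_{0} + v_{4} = v_{2}  ⟹  sig = (2; 1)
  P = {1,2}:  v_{1} + v_{2} = v_{0}  ⟹  sig = (2; 1)
  P = {1,3}:  v_{1} + v_{3} = v_{2}  ⟹  sig = (2; 1)
  P = {2,4}:  v_{2} + v_{4} = v_{3}  ⟹  sig = (2; 1)
  P = {0,3}:  v_{0} + v_{3} = 2·v_{2}  ⟹  sig = (2; 2)
  P = {2,5,6}:  v_{2} + v_{5} + v_{6} = 0  ⟹  sig = (3; —)
  P = {0,5,6}:  v_{0} + v_{5} + v_{6} = v_{1}  ⟹  sig = (3; 1)
  P = {3,5,6}:  v_{3} + v_{5} + v_{6} = v_{4}  ⟹  sig = (3; 1)

Hence PRS(X_Σ) =
[(2; —), (2; 1), (2; 1), (2; 1), (2; 1), (2; 2), (3; —), (3; 1), (3; 1)]


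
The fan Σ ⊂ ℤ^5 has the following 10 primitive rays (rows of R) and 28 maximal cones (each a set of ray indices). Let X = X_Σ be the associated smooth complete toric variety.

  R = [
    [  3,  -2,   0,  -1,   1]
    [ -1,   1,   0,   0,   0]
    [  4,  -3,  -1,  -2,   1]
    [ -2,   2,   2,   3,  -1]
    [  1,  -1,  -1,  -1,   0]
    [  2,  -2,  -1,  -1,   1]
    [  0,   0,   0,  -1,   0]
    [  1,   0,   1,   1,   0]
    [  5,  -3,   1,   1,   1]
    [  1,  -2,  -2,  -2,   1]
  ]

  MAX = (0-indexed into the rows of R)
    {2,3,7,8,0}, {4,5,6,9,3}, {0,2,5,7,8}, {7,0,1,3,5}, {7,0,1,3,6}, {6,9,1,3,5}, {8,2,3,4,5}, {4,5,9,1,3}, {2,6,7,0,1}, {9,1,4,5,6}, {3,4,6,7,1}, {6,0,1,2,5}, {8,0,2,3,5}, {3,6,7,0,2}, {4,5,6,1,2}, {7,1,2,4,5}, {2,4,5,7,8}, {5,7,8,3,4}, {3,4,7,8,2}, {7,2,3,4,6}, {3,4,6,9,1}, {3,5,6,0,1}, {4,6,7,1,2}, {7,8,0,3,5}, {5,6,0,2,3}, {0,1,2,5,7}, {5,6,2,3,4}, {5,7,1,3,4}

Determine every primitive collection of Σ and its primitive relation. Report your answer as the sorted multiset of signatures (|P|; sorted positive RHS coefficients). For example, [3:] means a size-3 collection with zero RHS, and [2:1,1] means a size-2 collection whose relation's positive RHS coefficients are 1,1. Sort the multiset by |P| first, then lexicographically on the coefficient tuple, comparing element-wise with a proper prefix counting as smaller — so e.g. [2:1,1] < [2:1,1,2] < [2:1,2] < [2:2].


Primitive collections (11):

  P = {0,4}:  v_{0} + v_{4} = v_{2}  ⟹  sig = [2:1]
  P = {7,9}:  v_{7} + v_{9} = v_{5}  ⟹  sig = [2:1]
  P = {6,8}:  v_{6} + v_{8} = v_{0} + v_{2} + v_{3}  ⟹  sig = [2:1,1,1]
  P = {2,9}:  v_{2} + v_{9} = v_{4} + 2·v_{5} + v_{6}  ⟹  sig = [2:1,1,2]
  P = {8,9}:  v_{8} + v_{9} = v_{2} + v_{3} + 2·v_{5}  ⟹  sig = [2:1,1,2]
  P = {0,9}:  v_{0} + v_{9} = 2·v_{5} + v_{6}  ⟹  sig = [2:1,2]
  P = {1,8}:  v_{1} + v_{8} = v_{5} + 2·v_{7}  ⟹  sig = [2:1,2]
  P = {1,2,3}:  v_{1} + v_{2} + v_{3} = v_{7}  ⟹  sig = [3:1]
  P = {5,6,7}:  v_{5} + v_{6} + v_{7} = v_{0}  ⟹  sig = [3:1]
  P = {2,3,5,7}:  v_{2} + v_{3} + v_{5} + v_{7} = v_{8}  ⟹  sig = [4:1]
  P = {1,3,4,5,6}:  v_{1} + v_{3} + v_{4} + v_{5} + v_{6} = 0  ⟹  sig = [5:]

Sorted signature multiset PRS(X):
{ [2:1] ×2,  [2:1,1,1],  [2:1,1,2] ×2,  [2:1,2] ×2,  [3:1] ×2,  [4:1],  [5:] }


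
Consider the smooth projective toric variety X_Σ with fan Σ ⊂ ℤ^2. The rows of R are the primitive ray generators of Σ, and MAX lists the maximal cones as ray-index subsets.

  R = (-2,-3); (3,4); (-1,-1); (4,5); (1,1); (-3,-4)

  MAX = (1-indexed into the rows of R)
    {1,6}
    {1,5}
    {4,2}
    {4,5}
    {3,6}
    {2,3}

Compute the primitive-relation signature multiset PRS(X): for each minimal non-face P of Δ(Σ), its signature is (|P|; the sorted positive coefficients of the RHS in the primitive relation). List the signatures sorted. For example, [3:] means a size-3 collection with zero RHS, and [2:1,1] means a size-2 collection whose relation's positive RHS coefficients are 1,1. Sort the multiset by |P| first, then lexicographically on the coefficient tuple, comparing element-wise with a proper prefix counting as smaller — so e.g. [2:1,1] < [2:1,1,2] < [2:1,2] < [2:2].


Δ(Σ) — 6 vertices, 9 min non-faces:

  P = {2,6}:  v_{2} + v_{6} = 0  ⟹  sig = [2:]
  P = {3,5}:  v_{3} + v_{5} = 0  ⟹  sig = [2:]
  P = {1,2}:  v_{1} + v_{2} = v_{5}  ⟹  sig = [2:1]
  P = {1,3}:  v_{1} + v_{3} = v_{6}  ⟹  sig = [2:1]
  P = {2,5}:  v_{2} + v_{5} = v_{4}  ⟹  sig = [2:1]
  P = {3,4}:  v_{3} + v_{4} = v_{2}  ⟹  sig = [2:1]
  P = {4,6}:  v_{4} + v_{6} = v_{5}  ⟹  sig = [2:1]
  P = {5,6}:  v_{5} + v_{6} = v_{1}  ⟹  sig = [2:1]
  P = {1,4}:  v_{1} + v_{4} = 2·v_{5}  ⟹  sig = [2:2]

Signatures (|P|; sorted positive RHS coefficients), sorted:
{ [2:] ×2,  [2:1] ×6,  [2:2] }


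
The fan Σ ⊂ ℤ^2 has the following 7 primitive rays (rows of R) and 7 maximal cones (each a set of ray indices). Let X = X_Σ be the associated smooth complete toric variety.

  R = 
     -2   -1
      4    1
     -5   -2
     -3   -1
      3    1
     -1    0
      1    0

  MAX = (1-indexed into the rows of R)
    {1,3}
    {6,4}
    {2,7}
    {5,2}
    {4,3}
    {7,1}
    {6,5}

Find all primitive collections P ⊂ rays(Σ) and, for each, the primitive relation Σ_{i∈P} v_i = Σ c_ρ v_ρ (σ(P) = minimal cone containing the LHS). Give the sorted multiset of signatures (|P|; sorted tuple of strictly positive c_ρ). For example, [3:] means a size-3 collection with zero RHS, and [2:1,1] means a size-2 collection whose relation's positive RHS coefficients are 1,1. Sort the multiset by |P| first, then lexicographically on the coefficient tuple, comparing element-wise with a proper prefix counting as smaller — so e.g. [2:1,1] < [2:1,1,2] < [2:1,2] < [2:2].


Primitive collections (14):

  P={4,5}:  v_{4} + v_{5} = 0  ⟹  sig = [2:]
  P={6,7}:  v_{6} + v_{7} = 0  ⟹  sig = [2:]
  P={1,4}:  v_{1} + v_{4} = v_{3}  ⟹  sig = [2:1]
  P={1,5}:  v_{1} + v_{5} = v_{7}  ⟹  sig = [2:1]
  P={1,6}:  v_{1} + v_{6} = v_{4}  ⟹  sig = [2:1]
  P={2,4}:  v_{2} + v_{4} = v_{7}  ⟹  sig = [2:1]
  P={2,6}:  v_{2} + v_{6} = v_{5}  ⟹  sig = [2:1]
  P={3,5}:  v_{3} + v_{5} = v_{1}  ⟹  sig = [2:1]
  P={4,7}:  v_{4} + v_{7} = v_{1}  ⟹  sig = [2:1]
  P={5,7}:  v_{5} + v_{7} = v_{2}  ⟹  sig = [2:1]
  P={2,3}:  v_{2} + v_{3} = v_{1} + v_{7}  ⟹  sig = [2:1,1]
  P={1,2}:  v_{1} + v_{2} = 2·v_{7}  ⟹  sig = [2:2]
  P={3,6}:  v_{3} + v_{6} = 2·v_{4}  ⟹  sig = [2:2]
  P={3,7}:  v_{3} + v_{7} = 2·v_{1}  ⟹  sig = [2:2]

Sorted signature multiset PRS(X):
    |P|=2: 14 collections, coeffs (), (), (1), (1), (1), (1), (1), (1), (1), (1), (1,1), (2), (2), (2)


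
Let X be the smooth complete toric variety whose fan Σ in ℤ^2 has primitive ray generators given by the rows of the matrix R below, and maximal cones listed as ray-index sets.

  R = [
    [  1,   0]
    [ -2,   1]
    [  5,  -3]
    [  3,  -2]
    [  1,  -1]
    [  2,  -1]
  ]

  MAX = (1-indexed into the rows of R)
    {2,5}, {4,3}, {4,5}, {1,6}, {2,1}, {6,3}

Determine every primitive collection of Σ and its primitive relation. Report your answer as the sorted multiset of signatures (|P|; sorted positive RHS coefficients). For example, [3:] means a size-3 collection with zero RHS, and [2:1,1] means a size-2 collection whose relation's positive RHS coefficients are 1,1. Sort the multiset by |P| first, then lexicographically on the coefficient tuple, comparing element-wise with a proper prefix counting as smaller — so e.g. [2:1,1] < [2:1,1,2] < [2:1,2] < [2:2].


Δ(Σ) — 6 vertices, 9 min non-faces:

  • {2,6}:  v_{2} + v_{6} = 0 ; sig = [2:]
  • {1,5}:  v_{1} + v_{5} = v_{6} ; sig = [2:1]
  • {2,3}:  v_{2} + v_{3} = v_{4} ; sig = [2:1]
  • {2,4}:  v_{2} + v_{4} = v_{5} ; sig = [2:1]
  • {4,6}:  v_{4} + v_{6} = v_{3} ; sig = [2:1]
  • {5,6}:  v_{5} + v_{6} = v_{4} ; sig = [2:1]
  • {1,4}:  v_{1} + v_{4} = 2·v_{6} ; sig = [2:2]
  • {3,5}:  v_{3} + v_{5} = 2·v_{4} ; sig = [2:2]
  • {1,3}:  v_{1} + v_{3} = 3·v_{6} ; sig = [2:3]

so the primitive-relation signature multiset is
{ [2:],  [2:1] ×5,  [2:2] ×2,  [2:3] }


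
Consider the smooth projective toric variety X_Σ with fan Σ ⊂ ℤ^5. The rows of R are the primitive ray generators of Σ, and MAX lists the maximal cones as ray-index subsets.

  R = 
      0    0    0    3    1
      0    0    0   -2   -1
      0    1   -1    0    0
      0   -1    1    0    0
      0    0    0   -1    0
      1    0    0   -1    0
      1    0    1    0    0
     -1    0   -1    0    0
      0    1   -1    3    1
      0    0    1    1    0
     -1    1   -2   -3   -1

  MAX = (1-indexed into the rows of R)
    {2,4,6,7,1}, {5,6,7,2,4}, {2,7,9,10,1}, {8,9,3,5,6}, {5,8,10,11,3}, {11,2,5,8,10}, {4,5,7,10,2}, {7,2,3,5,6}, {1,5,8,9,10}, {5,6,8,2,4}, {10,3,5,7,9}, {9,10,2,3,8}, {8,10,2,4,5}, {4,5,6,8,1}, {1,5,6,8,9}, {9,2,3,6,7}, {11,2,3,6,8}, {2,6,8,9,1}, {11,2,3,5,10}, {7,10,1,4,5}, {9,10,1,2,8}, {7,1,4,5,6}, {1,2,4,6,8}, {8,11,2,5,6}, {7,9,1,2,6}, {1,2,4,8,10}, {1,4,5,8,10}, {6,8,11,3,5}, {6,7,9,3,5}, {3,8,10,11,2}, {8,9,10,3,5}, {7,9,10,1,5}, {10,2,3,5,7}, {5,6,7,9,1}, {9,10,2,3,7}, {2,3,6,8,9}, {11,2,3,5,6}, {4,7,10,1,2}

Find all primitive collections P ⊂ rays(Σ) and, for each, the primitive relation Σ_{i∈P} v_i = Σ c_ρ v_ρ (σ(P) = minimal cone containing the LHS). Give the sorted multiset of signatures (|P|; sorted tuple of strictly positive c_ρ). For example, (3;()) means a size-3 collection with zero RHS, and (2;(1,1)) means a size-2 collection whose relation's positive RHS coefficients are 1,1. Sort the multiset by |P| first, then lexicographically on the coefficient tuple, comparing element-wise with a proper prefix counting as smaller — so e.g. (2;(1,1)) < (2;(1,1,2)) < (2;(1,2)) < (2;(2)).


12 minimal non-faces of Δ(Σ) (on 11 rays):

  P={3,4}:  v_{3} + v_{4} = 0  so sig = (2;())
  P={7,8}:  v_{7} + v_{8} = 0  so sig = (2;())
  P={1,3}:  v_{1} + v_{3} = v_{9}  so sig = (2;(1))
  P={4,9}:  v_{4} + v_{9} = v_{1}  so sig = (2;(1))
  P={6,10}:  v_{6} + v_{10} = v_{7}  so sig = (2;(1))
  P={1,11}:  v_{1} + v_{11} = v_{3} + v_{8}  so sig = (2;(1,1))
  P={4,11}:  v_{4} + v_{11} = v_{2} + v_{5} + v_{8}  so sig = (2;(1,1,1))
  P={7,11}:  v_{7} + v_{11} = v_{2} + v_{3} + v_{5}  so sig = (2;(1,1,1))
  P={9,11}:  v_{9} + v_{11} = 2·v_{3} + v_{8}  so sig = (2;(1,2))
  P={1,2,5}:  v_{1} + v_{2} + v_{5} = 0  so sig = (3;())
  P={2,5,9}:  v_{2} + v_{5} + v_{9} = v_{3}  so sig = (3;(1))
  P={2,3,5,8}:  v_{2} + v_{3} + v_{5} + v_{8} = v_{11}  so sig = (4;(1))

Sorted signature multiset PRS(X):
    (2;())
    (2;())
    (2;(1))
    (2;(1))
    (2;(1))
    (2;(1,1))
    (2;(1,1,1))
    (2;(1,1,1))
    (2;(1,2))
    (3;())
    (3;(1))
    (4;(1))
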